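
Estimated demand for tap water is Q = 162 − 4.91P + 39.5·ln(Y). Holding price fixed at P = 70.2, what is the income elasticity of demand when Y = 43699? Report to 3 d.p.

At P = 70.2, Y = 43699: Q = 239.379.
Holding P constant, ∂Q/∂Y = 39.5/Y = 0.000903911.
η_Y = (∂Q/∂Y)·(Y/Q) = 0.000903911 × (43699/239.379) = 0.165.

0.165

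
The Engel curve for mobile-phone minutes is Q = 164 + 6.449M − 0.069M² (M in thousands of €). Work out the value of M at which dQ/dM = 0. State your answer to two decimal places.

46.73

dQ/dM = 6.449 − 0.138M.
The good is inferior where dQ/dM < 0. Setting dQ/dM = 0 gives M = 6.449 / 0.138 = 46.73.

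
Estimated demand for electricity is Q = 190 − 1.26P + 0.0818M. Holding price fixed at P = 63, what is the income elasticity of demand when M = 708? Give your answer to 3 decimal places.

At P = 63, M = 708: Q = 168.534.
Holding P constant, ∂Q/∂M = 0.0818.
η_M = (∂Q/∂M)·(M/Q) = 0.0818 × (708/168.534) = 0.344.

0.344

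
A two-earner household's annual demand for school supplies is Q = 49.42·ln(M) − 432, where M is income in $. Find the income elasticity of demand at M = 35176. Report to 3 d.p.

0.579

At M = 35176: Q = 85.334.
dQ/dM = 49.42/M = 0.00140494 at this income.
η = (dQ/dM)·(M/Q) = 0.00140494 × (35176/85.334) = 0.579.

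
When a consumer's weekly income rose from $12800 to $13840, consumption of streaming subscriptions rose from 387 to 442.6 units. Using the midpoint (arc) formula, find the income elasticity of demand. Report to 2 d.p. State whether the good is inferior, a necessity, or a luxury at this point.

1.72 (luxury)

ΔQ = 442.6 − 387 = 55.6; midpoint Q̄ = (387 + 442.6)/2 = 414.8.
ΔI = 13840 − 12800 = 1040; midpoint Ī = (12800 + 13840)/2 = 13320.
η = (ΔQ/Q̄) ÷ (ΔI/Ī) = (55.6/414.8) ÷ (1040/13320) = 1.72.
η > 1 ⇒ luxury.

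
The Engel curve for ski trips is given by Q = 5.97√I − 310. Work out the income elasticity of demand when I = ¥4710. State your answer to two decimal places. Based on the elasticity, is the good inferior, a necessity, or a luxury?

2.05 (luxury)

At I = 4710: Q = 99.718.
dQ/dI = 5.97/(2√I) = 0.0434945 at this income.
η = (dQ/dI)·(I/Q) = 0.0434945 × (4710/99.718) = 2.05.
Since η > 1, the good is a luxury.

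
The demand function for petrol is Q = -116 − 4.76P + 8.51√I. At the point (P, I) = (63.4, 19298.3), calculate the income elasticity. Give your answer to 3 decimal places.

At P = 63.4, I = 19298.3: Q = 764.411.
Holding P constant, ∂Q/∂I = 8.51/(2√I) = 0.0306295.
η_I = (∂Q/∂I)·(I/Q) = 0.0306295 × (19298.3/764.411) = 0.773.

0.773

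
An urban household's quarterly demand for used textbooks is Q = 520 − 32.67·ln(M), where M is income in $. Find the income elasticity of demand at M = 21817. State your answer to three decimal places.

At M = 21817: Q = 193.612.
dQ/dM = -32.67/M = -0.00149746 at this income.
η = (dQ/dM)·(M/Q) = -0.00149746 × (21817/193.612) = -0.169.

-0.169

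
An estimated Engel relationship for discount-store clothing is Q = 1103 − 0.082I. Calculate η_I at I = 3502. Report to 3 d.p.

-0.352

At I = 3502: Q = 815.836.
dQ/dI = −0.082.
η = (dQ/dI)·(I/Q) = -0.082 × (3502/815.836) = -0.352.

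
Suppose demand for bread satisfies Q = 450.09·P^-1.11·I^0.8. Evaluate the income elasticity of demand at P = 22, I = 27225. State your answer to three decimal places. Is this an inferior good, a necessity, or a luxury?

For a multiplicative demand Q = A·P^α·I^β, the income elasticity is β everywhere.
Here β = 0.8, so η = 0.800.
Since 0 < η < 1, this is a necessity.

0.800 (necessity)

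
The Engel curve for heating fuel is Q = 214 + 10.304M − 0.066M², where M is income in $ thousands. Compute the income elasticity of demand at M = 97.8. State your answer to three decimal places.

At M = 97.8: Q = 590.4518.
dQ/dM = 10.304 − 0.132M = -2.60560.
η = (dQ/dM)·(M/Q) = -2.60560 × (97.8/590.4518) = -0.432.

-0.432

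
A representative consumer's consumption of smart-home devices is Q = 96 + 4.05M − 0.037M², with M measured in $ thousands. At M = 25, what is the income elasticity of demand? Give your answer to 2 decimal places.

At M = 25: Q = 174.1250.
dQ/dM = 4.05 − 0.074M = 2.20000.
η = (dQ/dM)·(M/Q) = 2.20000 × (25/174.1250) = 0.32.

0.32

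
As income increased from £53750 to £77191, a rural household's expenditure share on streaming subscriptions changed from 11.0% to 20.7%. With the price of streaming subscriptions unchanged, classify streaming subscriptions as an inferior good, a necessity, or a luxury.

luxury

The budget share rises as income rises, so η > 1.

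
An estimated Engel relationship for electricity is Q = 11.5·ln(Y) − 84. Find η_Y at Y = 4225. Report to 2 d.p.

0.96

At Y = 4225: Q = 12.011.
dQ/dY = 11.5/Y = 0.00272189 at this income.
η = (dQ/dY)·(Y/Q) = 0.00272189 × (4225/12.011) = 0.96.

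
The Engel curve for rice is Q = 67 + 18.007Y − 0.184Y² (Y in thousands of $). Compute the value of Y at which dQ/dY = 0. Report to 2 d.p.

48.93

dQ/dY = 18.007 − 0.368Y.
The good is inferior where dQ/dY < 0. Setting dQ/dY = 0 gives Y = 18.007 / 0.368 = 48.93.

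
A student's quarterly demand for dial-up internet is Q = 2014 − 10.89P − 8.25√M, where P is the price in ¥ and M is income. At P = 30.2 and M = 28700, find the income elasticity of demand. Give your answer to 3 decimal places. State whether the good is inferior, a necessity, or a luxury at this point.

At P = 30.2, M = 28700: Q = 287.483.
Holding P constant, ∂Q/∂M = -8.25/(2√M) = -0.0243491.
η_M = (∂Q/∂M)·(M/Q) = -0.0243491 × (28700/287.483) = -2.431.
Since η < 0, this is an inferior good.

-2.431 (inferior good)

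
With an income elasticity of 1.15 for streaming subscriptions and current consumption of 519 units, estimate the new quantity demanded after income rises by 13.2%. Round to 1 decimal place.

%ΔQ ≈ η × %ΔI = 1.15 × 13.2% = 15.18%.
New Q ≈ 519 × (1 + 0.1518) = 597.8.

597.8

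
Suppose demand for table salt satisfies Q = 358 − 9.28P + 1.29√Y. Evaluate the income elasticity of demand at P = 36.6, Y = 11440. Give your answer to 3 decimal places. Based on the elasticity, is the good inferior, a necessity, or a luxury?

0.441 (necessity)

At P = 36.6, Y = 11440: Q = 156.328.
Holding P constant, ∂Q/∂Y = 1.29/(2√Y) = 0.00603041.
η_Y = (∂Q/∂Y)·(Y/Q) = 0.00603041 × (11440/156.328) = 0.441.
Since 0 < η < 1, this is a necessity.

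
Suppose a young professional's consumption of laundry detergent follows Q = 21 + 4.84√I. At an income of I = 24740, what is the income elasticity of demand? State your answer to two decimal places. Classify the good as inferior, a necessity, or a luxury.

At I = 24740: Q = 782.281.
dQ/dI = 4.84/(2√I) = 0.0153856 at this income.
η = (dQ/dI)·(I/Q) = 0.0153856 × (24740/782.281) = 0.49.
Since 0 < η < 1, the good is a necessity.

0.49 (necessity)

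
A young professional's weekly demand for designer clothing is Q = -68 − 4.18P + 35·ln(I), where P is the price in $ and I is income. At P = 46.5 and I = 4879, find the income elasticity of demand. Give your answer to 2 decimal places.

At P = 46.5, I = 4879: Q = 34.874.
Holding P constant, ∂Q/∂I = 35/I = 0.0071736.
η_I = (∂Q/∂I)·(I/Q) = 0.0071736 × (4879/34.874) = 1.00.

1.00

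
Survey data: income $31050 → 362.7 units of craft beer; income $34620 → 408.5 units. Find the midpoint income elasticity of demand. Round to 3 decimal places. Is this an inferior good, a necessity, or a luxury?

ΔQ = 408.5 − 362.7 = 45.8; midpoint Q̄ = (362.7 + 408.5)/2 = 385.6.
ΔI = 34620 − 31050 = 3570; midpoint Ī = (31050 + 34620)/2 = 32835.
η = (ΔQ/Q̄) ÷ (ΔI/Ī) = (45.8/385.6) ÷ (3570/32835) = 1.092.
η > 1 ⇒ luxury.

1.092 (luxury)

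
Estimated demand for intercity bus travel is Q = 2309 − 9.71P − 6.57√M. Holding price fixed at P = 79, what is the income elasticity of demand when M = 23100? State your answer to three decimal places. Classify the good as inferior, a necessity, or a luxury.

At P = 79, M = 23100: Q = 543.356.
Holding P constant, ∂Q/∂M = -6.57/(2√M) = -0.0216137.
η_M = (∂Q/∂M)·(M/Q) = -0.0216137 × (23100/543.356) = -0.919.
Since η < 0, this is an inferior good.

-0.919 (inferior good)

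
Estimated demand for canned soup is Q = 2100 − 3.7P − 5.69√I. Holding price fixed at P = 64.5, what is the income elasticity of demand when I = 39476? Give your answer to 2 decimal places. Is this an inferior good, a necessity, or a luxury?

At P = 64.5, I = 39476: Q = 730.828.
Holding P constant, ∂Q/∂I = -5.69/(2√I) = -0.0143191.
η_I = (∂Q/∂I)·(I/Q) = -0.0143191 × (39476/730.828) = -0.77.
Since η < 0, this is an inferior good.

-0.77 (inferior good)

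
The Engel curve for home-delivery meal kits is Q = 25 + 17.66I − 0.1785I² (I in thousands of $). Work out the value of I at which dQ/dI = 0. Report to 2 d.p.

dQ/dI = 17.66 − 0.357I.
The good is inferior where dQ/dI < 0. Setting dQ/dI = 0 gives I = 17.66 / 0.357 = 49.47.

49.47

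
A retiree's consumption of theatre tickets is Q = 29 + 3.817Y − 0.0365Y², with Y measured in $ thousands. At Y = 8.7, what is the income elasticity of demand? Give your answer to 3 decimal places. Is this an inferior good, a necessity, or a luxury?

At Y = 8.7: Q = 59.4452.
dQ/dY = 3.817 − 0.073Y = 3.18190.
η = (dQ/dY)·(Y/Q) = 3.18190 × (8.7/59.4452) = 0.466.
0 < η < 1 ⇒ necessity.

0.466 (necessity)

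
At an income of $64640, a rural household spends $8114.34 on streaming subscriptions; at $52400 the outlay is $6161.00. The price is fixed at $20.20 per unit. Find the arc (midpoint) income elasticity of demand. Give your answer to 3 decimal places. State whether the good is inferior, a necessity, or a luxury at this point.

1.308 (luxury)

With a constant price, Q₁ = 8114.34/20.20 = 401.700 and Q₂ = 6161.00/20.20 = 305.000 (equivalently, work directly with expenditure since P cancels).
Midpoint %ΔQ = (6161.00 − 8114.34)/7137.67 = -0.27367; midpoint %ΔI = (52400 − 64640)/58520 = -0.20916.
η = -0.27367 / -0.20916 = 1.308.
η > 1 ⇒ luxury.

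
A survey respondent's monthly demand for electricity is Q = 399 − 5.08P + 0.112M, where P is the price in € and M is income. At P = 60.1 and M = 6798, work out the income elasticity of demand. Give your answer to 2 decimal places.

At P = 60.1, M = 6798: Q = 855.068.
Holding P constant, ∂Q/∂M = 0.112.
η_M = (∂Q/∂M)·(M/Q) = 0.112 × (6798/855.068) = 0.89.

0.89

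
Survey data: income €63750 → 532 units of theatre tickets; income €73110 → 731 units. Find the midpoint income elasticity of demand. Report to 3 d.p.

ΔQ = 731 − 532 = 199; midpoint Q̄ = (532 + 731)/2 = 631.5.
ΔI = 73110 − 63750 = 9360; midpoint Ī = (63750 + 73110)/2 = 68430.
η = (ΔQ/Q̄) ÷ (ΔI/Ī) = (199/631.5) ÷ (9360/68430) = 2.304.

2.304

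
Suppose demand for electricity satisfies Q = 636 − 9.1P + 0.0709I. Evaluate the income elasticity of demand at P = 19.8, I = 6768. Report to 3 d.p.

0.513

At P = 19.8, I = 6768: Q = 935.671.
Holding P constant, ∂Q/∂I = 0.0709.
η_I = (∂Q/∂I)·(I/Q) = 0.0709 × (6768/935.671) = 0.513.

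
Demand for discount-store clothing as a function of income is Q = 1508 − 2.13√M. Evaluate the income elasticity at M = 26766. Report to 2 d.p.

-0.15

At M = 26766: Q = 1159.525.
dQ/dM = -2.13/(2√M) = -0.00650965 at this income.
η = (dQ/dM)·(M/Q) = -0.00650965 × (26766/1159.525) = -0.15.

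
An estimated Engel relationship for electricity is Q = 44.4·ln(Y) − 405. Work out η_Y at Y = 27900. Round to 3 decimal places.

At Y = 27900: Q = 49.495.
dQ/dY = 44.4/Y = 0.0015914 at this income.
η = (dQ/dY)·(Y/Q) = 0.0015914 × (27900/49.495) = 0.897.

0.897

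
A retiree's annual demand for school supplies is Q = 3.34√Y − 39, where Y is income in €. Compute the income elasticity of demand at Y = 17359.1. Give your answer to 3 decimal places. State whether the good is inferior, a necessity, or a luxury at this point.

At Y = 17359.1: Q = 401.058.
dQ/dY = 3.34/(2√Y) = 0.0126751 at this income.
η = (dQ/dY)·(Y/Q) = 0.0126751 × (17359.1/401.058) = 0.549.
Since 0 < η < 1, the good is a necessity.

0.549 (necessity)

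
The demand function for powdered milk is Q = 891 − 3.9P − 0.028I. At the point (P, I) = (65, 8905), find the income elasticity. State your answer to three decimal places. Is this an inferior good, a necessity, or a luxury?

-0.642 (inferior good)

At P = 65, I = 8905: Q = 388.160.
Holding P constant, ∂Q/∂I = −0.028.
η_I = (∂Q/∂I)·(I/Q) = -0.028 × (8905/388.160) = -0.642.
Since η < 0, this is an inferior good.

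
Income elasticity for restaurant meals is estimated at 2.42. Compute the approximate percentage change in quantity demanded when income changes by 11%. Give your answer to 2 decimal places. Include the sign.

26.62%

%ΔQ ≈ η × %ΔI = 2.42 × 11% = 26.62%.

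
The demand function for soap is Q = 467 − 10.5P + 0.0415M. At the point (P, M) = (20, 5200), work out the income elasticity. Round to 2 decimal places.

At P = 20, M = 5200: Q = 472.800.
Holding P constant, ∂Q/∂M = 0.0415.
η_M = (∂Q/∂M)·(M/Q) = 0.0415 × (5200/472.800) = 0.46.

0.46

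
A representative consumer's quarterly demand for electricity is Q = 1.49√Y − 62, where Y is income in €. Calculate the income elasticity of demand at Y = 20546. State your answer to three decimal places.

0.705

At Y = 20546: Q = 151.575.
dQ/dY = 1.49/(2√Y) = 0.00519748 at this income.
η = (dQ/dY)·(Y/Q) = 0.00519748 × (20546/151.575) = 0.705.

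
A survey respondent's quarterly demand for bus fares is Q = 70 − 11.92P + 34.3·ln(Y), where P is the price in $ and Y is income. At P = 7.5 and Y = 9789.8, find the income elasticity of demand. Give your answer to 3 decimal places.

At P = 7.5, Y = 9789.8: Q = 295.786.
Holding P constant, ∂Q/∂Y = 34.3/Y = 0.00350365.
η_Y = (∂Q/∂Y)·(Y/Q) = 0.00350365 × (9789.8/295.786) = 0.116.

0.116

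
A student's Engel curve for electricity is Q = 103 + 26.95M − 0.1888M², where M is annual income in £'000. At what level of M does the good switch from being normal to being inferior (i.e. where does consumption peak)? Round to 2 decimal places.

dQ/dM = 26.95 − 0.3776M.
The good is inferior where dQ/dM < 0. Setting dQ/dM = 0 gives M = 26.95 / 0.3776 = 71.37.

71.37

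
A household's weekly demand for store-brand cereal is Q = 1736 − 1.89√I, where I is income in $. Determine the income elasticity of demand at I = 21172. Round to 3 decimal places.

At I = 21172: Q = 1460.994.
dQ/dI = -1.89/(2√I) = -0.00649458 at this income.
η = (dQ/dI)·(I/Q) = -0.00649458 × (21172/1460.994) = -0.094.

-0.094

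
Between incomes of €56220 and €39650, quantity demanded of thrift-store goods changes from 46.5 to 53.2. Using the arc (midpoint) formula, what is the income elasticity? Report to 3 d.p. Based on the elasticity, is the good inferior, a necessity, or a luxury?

ΔQ = 53.2 − 46.5 = 6.7; midpoint Q̄ = (46.5 + 53.2)/2 = 49.85.
ΔI = 39650 − 56220 = -16570; midpoint Ī = (56220 + 39650)/2 = 47935.
η = (ΔQ/Q̄) ÷ (ΔI/Ī) = (6.7/49.85) ÷ (-16570/47935) = -0.389.
η < 0 ⇒ inferior good.

-0.389 (inferior good)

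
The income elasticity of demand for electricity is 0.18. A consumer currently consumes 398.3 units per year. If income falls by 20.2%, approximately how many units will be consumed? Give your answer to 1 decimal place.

%ΔQ ≈ η × %ΔI = 0.18 × (-20.2%) = -3.636%.
New Q ≈ 398.3 × (1 − 0.03636) = 383.8.

383.8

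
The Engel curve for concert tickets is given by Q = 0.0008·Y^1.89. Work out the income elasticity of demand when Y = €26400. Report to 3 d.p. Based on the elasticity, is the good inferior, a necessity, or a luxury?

For Q = A·Y^β the income elasticity is constant and equal to β.
Here β = 1.89, so η = 1.890.
Since η > 1, the good is a luxury.

1.890 (luxury)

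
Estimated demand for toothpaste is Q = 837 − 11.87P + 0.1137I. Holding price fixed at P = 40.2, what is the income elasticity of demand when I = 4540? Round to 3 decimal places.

0.589

At P = 40.2, I = 4540: Q = 876.024.
Holding P constant, ∂Q/∂I = 0.1137.
η_I = (∂Q/∂I)·(I/Q) = 0.1137 × (4540/876.024) = 0.589.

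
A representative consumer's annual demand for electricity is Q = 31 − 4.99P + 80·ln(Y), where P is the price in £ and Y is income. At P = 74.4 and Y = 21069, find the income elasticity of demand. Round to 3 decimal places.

0.175

At P = 74.4, Y = 21069: Q = 456.189.
Holding P constant, ∂Q/∂Y = 80/Y = 0.00379705.
η_Y = (∂Q/∂Y)·(Y/Q) = 0.00379705 × (21069/456.189) = 0.175.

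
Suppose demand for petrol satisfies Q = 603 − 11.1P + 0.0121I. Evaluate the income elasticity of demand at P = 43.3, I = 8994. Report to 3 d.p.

0.471

At P = 43.3, I = 8994: Q = 231.197.
Holding P constant, ∂Q/∂I = 0.0121.
η_I = (∂Q/∂I)·(I/Q) = 0.0121 × (8994/231.197) = 0.471.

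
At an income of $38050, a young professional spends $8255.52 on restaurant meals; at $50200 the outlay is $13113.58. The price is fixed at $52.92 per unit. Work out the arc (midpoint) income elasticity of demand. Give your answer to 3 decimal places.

With a constant price, Q₁ = 8255.52/52.92 = 156.000 and Q₂ = 13113.58/52.92 = 247.800 (equivalently, work directly with expenditure since P cancels).
Midpoint %ΔQ = (13113.58 − 8255.52)/10684.55 = 0.45468; midpoint %ΔI = (50200 − 38050)/44125 = 0.27535.
η = 0.45468 / 0.27535 = 1.651.

1.651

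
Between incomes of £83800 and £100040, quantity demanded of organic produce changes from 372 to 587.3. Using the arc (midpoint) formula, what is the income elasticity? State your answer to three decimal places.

ΔQ = 587.3 − 372 = 215.3; midpoint Q̄ = (372 + 587.3)/2 = 479.65.
ΔI = 100040 − 83800 = 16240; midpoint Ī = (83800 + 100040)/2 = 91920.
η = (ΔQ/Q̄) ÷ (ΔI/Ī) = (215.3/479.65) ÷ (16240/91920) = 2.541.

2.541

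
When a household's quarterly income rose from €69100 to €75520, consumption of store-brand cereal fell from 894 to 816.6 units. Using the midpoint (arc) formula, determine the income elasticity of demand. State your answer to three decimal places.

ΔQ = 816.6 − 894 = -77.4; midpoint Q̄ = (894 + 816.6)/2 = 855.3.
ΔI = 75520 − 69100 = 6420; midpoint Ī = (69100 + 75520)/2 = 72310.
η = (ΔQ/Q̄) ÷ (ΔI/Ī) = (-77.4/855.3) ÷ (6420/72310) = -1.019.

-1.019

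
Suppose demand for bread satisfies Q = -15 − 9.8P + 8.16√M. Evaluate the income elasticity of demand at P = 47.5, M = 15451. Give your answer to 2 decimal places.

0.95

At P = 47.5, M = 15451: Q = 533.805.
Holding P constant, ∂Q/∂M = 8.16/(2√M) = 0.0328233.
η_M = (∂Q/∂M)·(M/Q) = 0.0328233 × (15451/533.805) = 0.95.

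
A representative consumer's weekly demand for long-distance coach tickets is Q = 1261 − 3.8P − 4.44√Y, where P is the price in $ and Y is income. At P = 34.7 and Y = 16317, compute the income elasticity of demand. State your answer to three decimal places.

At P = 34.7, Y = 16317: Q = 561.983.
Holding P constant, ∂Q/∂Y = -4.44/(2√Y) = -0.0173793.
η_Y = (∂Q/∂Y)·(Y/Q) = -0.0173793 × (16317/561.983) = -0.505.

-0.505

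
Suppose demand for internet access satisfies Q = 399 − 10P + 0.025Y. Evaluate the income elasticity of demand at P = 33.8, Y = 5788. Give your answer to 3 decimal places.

0.703

At P = 33.8, Y = 5788: Q = 205.700.
Holding P constant, ∂Q/∂Y = 0.025.
η_Y = (∂Q/∂Y)·(Y/Q) = 0.025 × (5788/205.700) = 0.703.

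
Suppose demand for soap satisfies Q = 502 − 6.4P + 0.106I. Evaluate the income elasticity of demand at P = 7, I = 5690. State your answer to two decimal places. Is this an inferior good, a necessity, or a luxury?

0.57 (necessity)

At P = 7, I = 5690: Q = 1060.340.
Holding P constant, ∂Q/∂I = 0.106.
η_I = (∂Q/∂I)·(I/Q) = 0.106 × (5690/1060.340) = 0.57.
Since 0 < η < 1, this is a necessity.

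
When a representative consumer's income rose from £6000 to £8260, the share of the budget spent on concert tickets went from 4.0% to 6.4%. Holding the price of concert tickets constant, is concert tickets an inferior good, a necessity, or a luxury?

The budget share rises as income rises, so η > 1.

luxury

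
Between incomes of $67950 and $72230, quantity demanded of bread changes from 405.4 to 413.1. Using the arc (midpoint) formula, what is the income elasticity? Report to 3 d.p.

0.308

ΔQ = 413.1 − 405.4 = 7.7; midpoint Q̄ = (405.4 + 413.1)/2 = 409.25.
ΔI = 72230 − 67950 = 4280; midpoint Ī = (67950 + 72230)/2 = 70090.
η = (ΔQ/Q̄) ÷ (ΔI/Ī) = (7.7/409.25) ÷ (4280/70090) = 0.308.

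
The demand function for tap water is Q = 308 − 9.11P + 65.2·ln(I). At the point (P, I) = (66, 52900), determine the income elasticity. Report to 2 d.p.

At P = 66, I = 52900: Q = 415.866.
Holding P constant, ∂Q/∂I = 65.2/I = 0.00123251.
η_I = (∂Q/∂I)·(I/Q) = 0.00123251 × (52900/415.866) = 0.16.

0.16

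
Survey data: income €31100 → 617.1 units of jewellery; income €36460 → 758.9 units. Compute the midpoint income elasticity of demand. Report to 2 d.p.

ΔQ = 758.9 − 617.1 = 141.8; midpoint Q̄ = (617.1 + 758.9)/2 = 688.
ΔI = 36460 − 31100 = 5360; midpoint Ī = (31100 + 36460)/2 = 33780.
η = (ΔQ/Q̄) ÷ (ΔI/Ī) = (141.8/688) ÷ (5360/33780) = 1.30.

1.30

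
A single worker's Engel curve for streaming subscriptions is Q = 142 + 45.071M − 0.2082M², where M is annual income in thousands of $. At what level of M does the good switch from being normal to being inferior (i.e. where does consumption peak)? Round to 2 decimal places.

108.24

dQ/dM = 45.071 − 0.4164M.
The good is inferior where dQ/dM < 0. Setting dQ/dM = 0 gives M = 45.071 / 0.4164 = 108.24.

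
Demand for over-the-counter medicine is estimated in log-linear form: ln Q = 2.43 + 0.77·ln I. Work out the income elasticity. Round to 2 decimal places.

In a log-linear demand, the coefficient on ln I is the income elasticity.
So η = 0.77.

0.77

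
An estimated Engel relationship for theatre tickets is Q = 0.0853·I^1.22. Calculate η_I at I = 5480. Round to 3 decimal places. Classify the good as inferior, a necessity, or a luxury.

For Q = A·I^β the income elasticity is constant and equal to β.
Here β = 1.22, so η = 1.220.
Since η > 1, the good is a luxury.

1.220 (luxury)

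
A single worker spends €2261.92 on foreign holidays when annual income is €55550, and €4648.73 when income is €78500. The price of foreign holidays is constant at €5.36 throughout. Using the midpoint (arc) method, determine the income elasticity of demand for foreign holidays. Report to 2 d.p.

With a constant price, Q₁ = 2261.92/5.36 = 422.000 and Q₂ = 4648.73/5.36 = 867.300 (equivalently, work directly with expenditure since P cancels).
Midpoint %ΔQ = (4648.73 − 2261.92)/3455.33 = 0.69076; midpoint %ΔI = (78500 − 55550)/67025 = 0.34241.
η = 0.69076 / 0.34241 = 2.02.

2.02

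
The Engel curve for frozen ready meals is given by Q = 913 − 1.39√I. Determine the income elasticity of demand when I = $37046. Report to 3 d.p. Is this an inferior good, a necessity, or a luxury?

At I = 37046: Q = 645.462.
dQ/dI = -1.39/(2√I) = -0.00361089 at this income.
η = (dQ/dI)·(I/Q) = -0.00361089 × (37046/645.462) = -0.207.
Since η < 0, the good is an inferior good.

-0.207 (inferior good)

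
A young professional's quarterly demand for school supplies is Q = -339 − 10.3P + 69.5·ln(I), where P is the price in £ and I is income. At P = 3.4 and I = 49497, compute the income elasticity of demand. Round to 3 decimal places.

At P = 3.4, I = 49497: Q = 377.252.
Holding P constant, ∂Q/∂I = 69.5/I = 0.00140413.
η_I = (∂Q/∂I)·(I/Q) = 0.00140413 × (49497/377.252) = 0.184.

0.184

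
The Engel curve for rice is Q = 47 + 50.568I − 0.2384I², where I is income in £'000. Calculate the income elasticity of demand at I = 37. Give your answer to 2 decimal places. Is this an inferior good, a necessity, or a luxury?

At I = 37: Q = 1591.6464.
dQ/dI = 50.568 − 0.4768I = 32.92640.
η = (dQ/dI)·(I/Q) = 32.92640 × (37/1591.6464) = 0.77.
0 < η < 1 ⇒ necessity.

0.77 (necessity)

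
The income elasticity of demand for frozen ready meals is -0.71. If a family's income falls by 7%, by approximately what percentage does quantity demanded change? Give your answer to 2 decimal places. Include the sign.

%ΔQ ≈ η × %ΔI = -0.71 × (-7%) = 4.97%.

4.97%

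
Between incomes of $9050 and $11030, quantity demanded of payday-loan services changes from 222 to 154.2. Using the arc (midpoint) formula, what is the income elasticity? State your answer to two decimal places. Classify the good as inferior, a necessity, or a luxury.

ΔQ = 154.2 − 222 = -67.8; midpoint Q̄ = (222 + 154.2)/2 = 188.1.
ΔI = 11030 − 9050 = 1980; midpoint Ī = (9050 + 11030)/2 = 10040.
η = (ΔQ/Q̄) ÷ (ΔI/Ī) = (-67.8/188.1) ÷ (1980/10040) = -1.83.
η < 0 ⇒ inferior good.

-1.83 (inferior good)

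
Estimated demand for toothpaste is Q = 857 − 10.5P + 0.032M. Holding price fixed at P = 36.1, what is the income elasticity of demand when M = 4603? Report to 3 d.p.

At P = 36.1, M = 4603: Q = 625.246.
Holding P constant, ∂Q/∂M = 0.032.
η_M = (∂Q/∂M)·(M/Q) = 0.032 × (4603/625.246) = 0.236.

0.236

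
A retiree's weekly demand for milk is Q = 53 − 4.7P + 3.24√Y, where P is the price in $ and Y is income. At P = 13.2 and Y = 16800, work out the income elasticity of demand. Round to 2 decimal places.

At P = 13.2, Y = 16800: Q = 410.912.
Holding P constant, ∂Q/∂Y = 3.24/(2√Y) = 0.0124986.
η_Y = (∂Q/∂Y)·(Y/Q) = 0.0124986 × (16800/410.912) = 0.51.

0.51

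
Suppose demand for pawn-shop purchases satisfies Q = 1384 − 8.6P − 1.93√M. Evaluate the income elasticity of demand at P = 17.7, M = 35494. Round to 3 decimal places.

At P = 17.7, M = 35494: Q = 868.171.
Holding P constant, ∂Q/∂M = -1.93/(2√M) = -0.00512212.
η_M = (∂Q/∂M)·(M/Q) = -0.00512212 × (35494/868.171) = -0.209.

-0.209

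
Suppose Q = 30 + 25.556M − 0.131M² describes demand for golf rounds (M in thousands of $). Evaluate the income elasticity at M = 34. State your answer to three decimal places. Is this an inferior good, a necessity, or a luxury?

0.757 (necessity)

At M = 34: Q = 747.4680.
dQ/dM = 25.556 − 0.262M = 16.64800.
η = (dQ/dM)·(M/Q) = 16.64800 × (34/747.4680) = 0.757.
0 < η < 1 ⇒ necessity.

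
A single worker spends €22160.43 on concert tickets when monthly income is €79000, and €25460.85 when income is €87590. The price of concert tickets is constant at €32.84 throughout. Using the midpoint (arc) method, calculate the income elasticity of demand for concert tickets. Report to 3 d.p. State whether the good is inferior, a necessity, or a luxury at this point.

With a constant price, Q₁ = 22160.43/32.84 = 674.800 and Q₂ = 25460.85/32.84 = 775.300 (equivalently, work directly with expenditure since P cancels).
Midpoint %ΔQ = (25460.85 − 22160.43)/23810.64 = 0.13861; midpoint %ΔI = (87590 − 79000)/83295 = 0.10313.
η = 0.13861 / 0.10313 = 1.344.
η > 1 ⇒ luxury.

1.344 (luxury)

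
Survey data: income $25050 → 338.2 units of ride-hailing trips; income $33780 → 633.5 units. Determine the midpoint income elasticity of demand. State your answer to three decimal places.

ΔQ = 633.5 − 338.2 = 295.3; midpoint Q̄ = (338.2 + 633.5)/2 = 485.85.
ΔI = 33780 − 25050 = 8730; midpoint Ī = (25050 + 33780)/2 = 29415.
η = (ΔQ/Q̄) ÷ (ΔI/Ī) = (295.3/485.85) ÷ (8730/29415) = 2.048.

2.048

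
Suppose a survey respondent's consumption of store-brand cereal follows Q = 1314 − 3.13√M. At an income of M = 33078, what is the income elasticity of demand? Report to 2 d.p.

-0.38

At M = 33078: Q = 744.736.
dQ/dM = -3.13/(2√M) = -0.00860488 at this income.
η = (dQ/dM)·(M/Q) = -0.00860488 × (33078/744.736) = -0.38.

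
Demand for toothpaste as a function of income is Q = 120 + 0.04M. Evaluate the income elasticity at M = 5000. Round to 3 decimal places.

At M = 5000: Q = 320.000.
dQ/dM = 0.04.
η = (dQ/dM)·(M/Q) = 0.04 × (5000/320.000) = 0.625.

0.625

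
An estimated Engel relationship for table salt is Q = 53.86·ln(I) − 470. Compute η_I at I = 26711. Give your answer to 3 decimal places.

At I = 26711: Q = 78.986.
dQ/dI = 53.86/I = 0.0020164 at this income.
η = (dQ/dI)·(I/Q) = 0.0020164 × (26711/78.986) = 0.682.

0.682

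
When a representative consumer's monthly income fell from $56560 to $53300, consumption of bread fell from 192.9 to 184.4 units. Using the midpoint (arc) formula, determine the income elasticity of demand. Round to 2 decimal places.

ΔQ = 184.4 − 192.9 = -8.5; midpoint Q̄ = (192.9 + 184.4)/2 = 188.65.
ΔI = 53300 − 56560 = -3260; midpoint Ī = (56560 + 53300)/2 = 54930.
η = (ΔQ/Q̄) ÷ (ΔI/Ī) = (-8.5/188.65) ÷ (-3260/54930) = 0.76.

0.76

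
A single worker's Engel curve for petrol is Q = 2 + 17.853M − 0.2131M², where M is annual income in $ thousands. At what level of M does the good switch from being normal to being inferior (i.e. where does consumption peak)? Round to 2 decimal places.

dQ/dM = 17.853 − 0.4262M.
The good is inferior where dQ/dM < 0. Setting dQ/dM = 0 gives M = 17.853 / 0.4262 = 41.89.

41.89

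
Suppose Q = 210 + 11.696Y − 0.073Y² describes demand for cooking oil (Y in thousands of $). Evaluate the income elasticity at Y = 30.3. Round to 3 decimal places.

0.443

At Y = 30.3: Q = 497.3682.
dQ/dY = 11.696 − 0.146Y = 7.27220.
η = (dQ/dY)·(Y/Q) = 7.27220 × (30.3/497.3682) = 0.443.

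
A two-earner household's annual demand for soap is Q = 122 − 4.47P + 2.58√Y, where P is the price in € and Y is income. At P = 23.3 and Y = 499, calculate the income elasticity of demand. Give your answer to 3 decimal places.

At P = 23.3, Y = 499: Q = 75.482.
Holding P constant, ∂Q/∂Y = 2.58/(2√Y) = 0.0577483.
η_Y = (∂Q/∂Y)·(Y/Q) = 0.0577483 × (499/75.482) = 0.382.

0.382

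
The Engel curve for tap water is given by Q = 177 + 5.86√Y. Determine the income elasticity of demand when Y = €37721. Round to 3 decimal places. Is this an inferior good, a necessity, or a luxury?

0.433 (necessity)

At Y = 37721: Q = 1315.123.
dQ/dY = 5.86/(2√Y) = 0.0150861 at this income.
η = (dQ/dY)·(Y/Q) = 0.0150861 × (37721/1315.123) = 0.433.
Since 0 < η < 1, the good is a necessity.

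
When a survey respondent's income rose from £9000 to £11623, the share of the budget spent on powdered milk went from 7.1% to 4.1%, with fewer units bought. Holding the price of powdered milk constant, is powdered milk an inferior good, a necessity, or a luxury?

Quantity demanded falls as income rises, so η < 0.

inferior good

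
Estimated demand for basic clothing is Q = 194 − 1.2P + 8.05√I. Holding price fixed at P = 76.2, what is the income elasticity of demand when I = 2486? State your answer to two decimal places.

0.40

At P = 76.2, I = 2486: Q = 503.931.
Holding P constant, ∂Q/∂I = 8.05/(2√I) = 0.0807264.
η_I = (∂Q/∂I)·(I/Q) = 0.0807264 × (2486/503.931) = 0.40.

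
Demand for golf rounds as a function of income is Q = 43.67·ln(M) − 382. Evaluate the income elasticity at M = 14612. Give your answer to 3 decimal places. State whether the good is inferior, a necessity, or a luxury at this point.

At M = 14612: Q = 36.778.
dQ/dM = 43.67/M = 0.00298864 at this income.
η = (dQ/dM)·(M/Q) = 0.00298864 × (14612/36.778) = 1.187.
Since η > 1, the good is a luxury.

1.187 (luxury)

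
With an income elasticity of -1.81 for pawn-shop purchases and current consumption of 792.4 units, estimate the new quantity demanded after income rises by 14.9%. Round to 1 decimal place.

%ΔQ ≈ η × %ΔI = -1.81 × 14.9% = -26.969%.
New Q ≈ 792.4 × (1 − 0.26969) = 578.7.

578.7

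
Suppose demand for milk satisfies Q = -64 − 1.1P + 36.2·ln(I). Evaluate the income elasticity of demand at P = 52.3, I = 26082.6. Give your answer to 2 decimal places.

0.15

At P = 52.3, I = 26082.6: Q = 246.589.
Holding P constant, ∂Q/∂I = 36.2/I = 0.0013879.
η_I = (∂Q/∂I)·(I/Q) = 0.0013879 × (26082.6/246.589) = 0.15.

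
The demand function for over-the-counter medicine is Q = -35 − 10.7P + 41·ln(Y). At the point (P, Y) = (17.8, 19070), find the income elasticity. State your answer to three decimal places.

0.230

At P = 17.8, Y = 19070: Q = 178.631.
Holding P constant, ∂Q/∂Y = 41/Y = 0.00214997.
η_Y = (∂Q/∂Y)·(Y/Q) = 0.00214997 × (19070/178.631) = 0.230.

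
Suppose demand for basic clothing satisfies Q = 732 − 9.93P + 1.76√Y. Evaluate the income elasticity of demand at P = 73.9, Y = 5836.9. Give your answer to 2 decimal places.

0.51

At P = 73.9, Y = 5836.9: Q = 132.636.
Holding P constant, ∂Q/∂Y = 1.76/(2√Y) = 0.0115184.
η_Y = (∂Q/∂Y)·(Y/Q) = 0.0115184 × (5836.9/132.636) = 0.51.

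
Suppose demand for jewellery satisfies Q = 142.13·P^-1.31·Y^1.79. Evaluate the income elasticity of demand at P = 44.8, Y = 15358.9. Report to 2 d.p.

For a multiplicative demand Q = A·P^α·Y^β, the income elasticity is β everywhere.
Here β = 1.79, so η = 1.79.

1.79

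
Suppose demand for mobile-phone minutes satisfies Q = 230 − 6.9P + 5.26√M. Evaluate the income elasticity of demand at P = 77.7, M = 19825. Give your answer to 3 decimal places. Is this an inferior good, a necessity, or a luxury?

0.852 (necessity)

At P = 77.7, M = 19825: Q = 434.485.
Holding P constant, ∂Q/∂M = 5.26/(2√M) = 0.0186788.
η_M = (∂Q/∂M)·(M/Q) = 0.0186788 × (19825/434.485) = 0.852.
Since 0 < η < 1, this is a necessity.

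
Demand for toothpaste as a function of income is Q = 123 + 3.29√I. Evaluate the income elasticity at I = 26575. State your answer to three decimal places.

0.407

At I = 26575: Q = 659.331.
dQ/dI = 3.29/(2√I) = 0.0100909 at this income.
η = (dQ/dI)·(I/Q) = 0.0100909 × (26575/659.331) = 0.407.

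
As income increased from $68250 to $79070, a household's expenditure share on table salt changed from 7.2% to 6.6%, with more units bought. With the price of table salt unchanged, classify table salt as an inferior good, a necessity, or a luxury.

Quantity rises but the budget share falls as income rises, so 0 < η < 1.

necessity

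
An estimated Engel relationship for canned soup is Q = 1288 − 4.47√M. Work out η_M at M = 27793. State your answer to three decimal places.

At M = 27793: Q = 542.796.
dQ/dM = -4.47/(2√M) = -0.0134063 at this income.
η = (dQ/dM)·(M/Q) = -0.0134063 × (27793/542.796) = -0.686.

-0.686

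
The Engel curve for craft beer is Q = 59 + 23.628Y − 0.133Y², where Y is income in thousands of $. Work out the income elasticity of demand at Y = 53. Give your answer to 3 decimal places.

0.539

At Y = 53: Q = 937.6870.
dQ/dY = 23.628 − 0.266Y = 9.53000.
η = (dQ/dY)·(Y/Q) = 9.53000 × (53/937.6870) = 0.539.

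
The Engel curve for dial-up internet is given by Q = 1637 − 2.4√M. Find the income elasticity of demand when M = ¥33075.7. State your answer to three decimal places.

At M = 33075.7: Q = 1200.519.
dQ/dM = -2.4/(2√M) = -0.00659822 at this income.
η = (dQ/dM)·(M/Q) = -0.00659822 × (33075.7/1200.519) = -0.182.

-0.182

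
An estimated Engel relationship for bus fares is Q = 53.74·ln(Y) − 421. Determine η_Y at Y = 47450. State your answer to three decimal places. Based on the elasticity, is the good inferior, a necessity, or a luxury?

0.341 (necessity)

At Y = 47450: Q = 157.642.
dQ/dY = 53.74/Y = 0.00113256 at this income.
η = (dQ/dY)·(Y/Q) = 0.00113256 × (47450/157.642) = 0.341.
Since 0 < η < 1, the good is a necessity.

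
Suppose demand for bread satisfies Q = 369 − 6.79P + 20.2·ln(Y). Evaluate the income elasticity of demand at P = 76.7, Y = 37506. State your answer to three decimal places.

0.331

At P = 76.7, Y = 37506: Q = 60.959.
Holding P constant, ∂Q/∂Y = 20.2/Y = 0.00053858.
η_Y = (∂Q/∂Y)·(Y/Q) = 0.00053858 × (37506/60.959) = 0.331.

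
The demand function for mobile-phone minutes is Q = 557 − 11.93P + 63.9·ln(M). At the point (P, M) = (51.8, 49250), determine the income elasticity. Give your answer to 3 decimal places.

At P = 51.8, M = 49250: Q = 629.444.
Holding P constant, ∂Q/∂M = 63.9/M = 0.00129746.
η_M = (∂Q/∂M)·(M/Q) = 0.00129746 × (49250/629.444) = 0.102.

0.102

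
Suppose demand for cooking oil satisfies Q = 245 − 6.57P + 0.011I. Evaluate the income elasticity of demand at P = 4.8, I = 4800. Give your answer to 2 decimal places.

At P = 4.8, I = 4800: Q = 266.264.
Holding P constant, ∂Q/∂I = 0.011.
η_I = (∂Q/∂I)·(I/Q) = 0.011 × (4800/266.264) = 0.20.

0.20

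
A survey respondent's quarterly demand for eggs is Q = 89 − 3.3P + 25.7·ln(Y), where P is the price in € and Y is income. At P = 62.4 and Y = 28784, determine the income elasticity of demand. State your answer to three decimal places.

0.175

At P = 62.4, Y = 28784: Q = 146.957.
Holding P constant, ∂Q/∂Y = 25.7/Y = 0.000892857.
η_Y = (∂Q/∂Y)·(Y/Q) = 0.000892857 × (28784/146.957) = 0.175.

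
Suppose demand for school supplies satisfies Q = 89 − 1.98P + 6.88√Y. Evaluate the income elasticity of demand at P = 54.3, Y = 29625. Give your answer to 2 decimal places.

0.51

At P = 54.3, Y = 29625: Q = 1165.666.
Holding P constant, ∂Q/∂Y = 6.88/(2√Y) = 0.0199862.
η_Y = (∂Q/∂Y)·(Y/Q) = 0.0199862 × (29625/1165.666) = 0.51.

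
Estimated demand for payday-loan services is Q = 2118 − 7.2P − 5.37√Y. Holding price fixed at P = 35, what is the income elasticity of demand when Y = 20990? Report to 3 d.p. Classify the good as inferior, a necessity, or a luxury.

At P = 35, Y = 20990: Q = 1087.998.
Holding P constant, ∂Q/∂Y = -5.37/(2√Y) = -0.0185327.
η_Y = (∂Q/∂Y)·(Y/Q) = -0.0185327 × (20990/1087.998) = -0.358.
Since η < 0, this is an inferior good.

-0.358 (inferior good)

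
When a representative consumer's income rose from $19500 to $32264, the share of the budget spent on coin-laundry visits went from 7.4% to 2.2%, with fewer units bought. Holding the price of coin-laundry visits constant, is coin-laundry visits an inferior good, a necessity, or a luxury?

inferior good

Quantity demanded falls as income rises, so η < 0.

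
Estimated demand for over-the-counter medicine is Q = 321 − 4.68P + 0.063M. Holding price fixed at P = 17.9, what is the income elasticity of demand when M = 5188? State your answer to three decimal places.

0.579

At P = 17.9, M = 5188: Q = 564.072.
Holding P constant, ∂Q/∂M = 0.063.
η_M = (∂Q/∂M)·(M/Q) = 0.063 × (5188/564.072) = 0.579.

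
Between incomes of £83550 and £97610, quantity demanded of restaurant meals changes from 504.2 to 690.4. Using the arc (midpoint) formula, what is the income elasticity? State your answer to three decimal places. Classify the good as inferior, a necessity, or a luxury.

ΔQ = 690.4 − 504.2 = 186.2; midpoint Q̄ = (504.2 + 690.4)/2 = 597.3.
ΔI = 97610 − 83550 = 14060; midpoint Ī = (83550 + 97610)/2 = 90580.
η = (ΔQ/Q̄) ÷ (ΔI/Ī) = (186.2/597.3) ÷ (14060/90580) = 2.008.
η > 1 ⇒ luxury.

2.008 (luxury)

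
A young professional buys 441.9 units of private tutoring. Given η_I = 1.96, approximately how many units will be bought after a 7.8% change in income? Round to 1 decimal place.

509.5

%ΔQ ≈ η × %ΔI = 1.96 × 7.8% = 15.288%.
New Q ≈ 441.9 × (1 + 0.15288) = 509.5.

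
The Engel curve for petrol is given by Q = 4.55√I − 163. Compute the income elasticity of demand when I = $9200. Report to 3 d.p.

0.798

At I = 9200: Q = 273.421.
dQ/dI = 4.55/(2√I) = 0.0237185 at this income.
η = (dQ/dI)·(I/Q) = 0.0237185 × (9200/273.421) = 0.798.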